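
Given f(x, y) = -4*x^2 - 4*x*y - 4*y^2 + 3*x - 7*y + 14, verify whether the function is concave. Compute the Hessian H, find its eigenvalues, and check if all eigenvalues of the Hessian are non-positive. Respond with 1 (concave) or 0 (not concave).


The Hessian of f(x,y) = -4*x^2 - 4*x*y - 4*y^2 + 3*x - 7*y + 14 is:
H = [[-8, -4], [-4, -8]]
Trace = -8 - 8 = -16
Determinant = -8*-8 - (-4)^2 = 48
Discriminant = (-16)^2 - 4*48 = 64.0
Eigenvalues: lambda_1 = -12.0, lambda_2 = -4.0
The function is concave.

1


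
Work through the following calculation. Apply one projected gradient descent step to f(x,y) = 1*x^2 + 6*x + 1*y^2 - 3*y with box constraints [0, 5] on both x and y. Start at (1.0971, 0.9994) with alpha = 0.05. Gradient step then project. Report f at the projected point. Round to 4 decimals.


Step 1: Compute gradient at (1.0971, 0.9994).
grad_x = 2*1*1.0971 + 6 = 8.1942
grad_y = 2*1*0.9994 - 3 = -1.0012
Step 2: Gradient step.
x_raw = 1.0971 - 0.05*8.1942 = 0.6874
y_raw = 0.9994 - 0.05*-1.0012 = 1.0495
Step 3: Project onto [0, 5].
x_proj = clip(0.6874) = 0.6874
y_proj = clip(1.0495) = 1.0495
Step 4: Evaluate f.
f(0.6874, 1.0495) = 2.5498


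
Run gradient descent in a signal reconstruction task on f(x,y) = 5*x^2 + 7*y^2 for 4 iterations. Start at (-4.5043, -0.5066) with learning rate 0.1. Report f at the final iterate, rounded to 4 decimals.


Gradient descent on f(x,y) = 5*x^2 + 7*y^2.
Starting point: (-4.5043, -0.5066), alpha = 0.1
Step 1: grad_x = 2*5*-4.5043 = -45.043, grad_y = 2*7*-0.5066 = -7.0924
  x_1 = -4.5043 - 0.1*-45.043 = 0.0
  y_1 = -0.5066 - 0.1*-7.0924 = 0.2026
Step 2: grad_x = 2*5*0.0 = 0.0, grad_y = 2*7*0.2026 = 2.837
  x_2 = 0.0 - 0.1*0.0 = 0.0
  y_2 = 0.2026 - 0.1*2.837 = -0.0811
Step 3: grad_x = 2*5*0.0 = 0.0, grad_y = 2*7*-0.0811 = -1.1348
  x_3 = 0.0 - 0.1*0.0 = 0.0
  y_3 = -0.0811 - 0.1*-1.1348 = 0.0324
Step 4: grad_x = 2*5*0.0 = 0.0, grad_y = 2*7*0.0324 = 0.4539
  x_4 = 0.0 - 0.1*0.0 = 0.0
  y_4 = 0.0324 - 0.1*0.4539 = -0.013
f(0.0, -0.013) = 5*0.0^2 + 7*(-0.013)^2 = 0.0012


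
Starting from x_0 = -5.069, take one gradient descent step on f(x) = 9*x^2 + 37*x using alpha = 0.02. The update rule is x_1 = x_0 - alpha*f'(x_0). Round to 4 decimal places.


We compute the gradient at x_0 and apply the update.
f'(x) = 18*x + 37
f'(-5.069) = 18*-5.069 + 37 = -54.242
x_1 = -5.069 - 0.02*-54.242 = -3.9842


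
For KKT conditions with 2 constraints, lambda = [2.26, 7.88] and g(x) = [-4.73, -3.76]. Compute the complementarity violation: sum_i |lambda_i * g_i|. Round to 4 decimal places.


KKT complementary slackness check:
lambda_1 * g_1 = 2.26 * -4.73 = -10.6898
lambda_2 * g_2 = 7.88 * -3.76 = -29.6288
Total violation = 10.6898 + 29.6288 = 40.3186


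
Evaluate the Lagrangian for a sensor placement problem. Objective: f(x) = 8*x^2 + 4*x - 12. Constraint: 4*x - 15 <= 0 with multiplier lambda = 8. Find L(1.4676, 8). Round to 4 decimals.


Step 1: Evaluate f(x).
f(1.4676) = 8*1.4676^2 + 4*1.4676 - 12 = 11.1012
Step 2: Evaluate g(x).
g(1.4676) = 4*1.4676 - 15 = -9.1296
Step 3: Compute Lagrangian.
L = 11.1012 + 8*-9.1296 = -61.9356


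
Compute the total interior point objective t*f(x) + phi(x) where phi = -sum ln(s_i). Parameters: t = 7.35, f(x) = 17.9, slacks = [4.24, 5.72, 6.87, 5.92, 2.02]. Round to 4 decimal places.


Step 1: Compute log-barrier.
ln values: [1.4446, 1.744, 1.9272, 1.7783, 0.7031]
phi = -(1.4446 + 1.744 + 1.9272 + 1.7783 + 0.7031) = -7.5971
Step 2: Compute augmented objective.
t*f(x) = 7.35*17.9 = 131.565
Total = 131.565 - 7.5971 = 123.9679


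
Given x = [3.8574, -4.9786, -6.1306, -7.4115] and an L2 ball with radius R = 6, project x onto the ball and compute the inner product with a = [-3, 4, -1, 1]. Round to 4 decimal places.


Step 1: Compute ||x|| (intermediates to 6 decimals).
||x|| = sqrt(3.8574^2 + (-4.9786)^2 + (-6.1306)^2 + (-7.4115)^2) = 11.496981
Step 2: Project.
Since ||x|| > R, scale = R/||x|| = 6/11.496981 = 0.521876, proj(x) = scale * x
proj(x) = [2.013084, -2.598212, -3.199413, -3.867884]
Step 3: Dot product.
a^T * proj(x) = -3*2.013084 + 4*(-2.598212) - 1*(-3.199413) + 1*(-3.867884) = -17.1006


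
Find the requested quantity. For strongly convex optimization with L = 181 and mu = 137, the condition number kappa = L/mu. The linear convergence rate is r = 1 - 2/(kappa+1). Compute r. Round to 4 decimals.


Step 1: Compute the condition number.
kappa = L/mu = 181/137 = 1.3212
Step 2: Compute the convergence rate.
r = 1 - 2/(kappa + 1) = 1 - 2*mu/(L + mu) = (L - mu)/(L + mu) = 44/318 = 0.1384


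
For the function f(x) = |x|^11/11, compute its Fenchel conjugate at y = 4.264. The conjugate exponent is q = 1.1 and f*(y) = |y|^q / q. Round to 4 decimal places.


The conjugate exponent q satisfies 1/p + 1/q = 1.
p = 11, so q = 11/(11 - 1) = 1.1
|y|^q = 4.264^1.1 = 4.9295
f*(4.264) = 4.9295 / 1.1 = 4.4813


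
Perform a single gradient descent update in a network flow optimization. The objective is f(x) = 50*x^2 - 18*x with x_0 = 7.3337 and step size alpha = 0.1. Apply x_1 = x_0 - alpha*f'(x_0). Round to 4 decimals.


We compute the gradient at x_0 and apply the update.
f'(x) = 100*x - 18
f'(7.3337) = 100*7.3337 - 18 = 715.37
x_1 = 7.3337 - 0.1*715.37 = -64.2033


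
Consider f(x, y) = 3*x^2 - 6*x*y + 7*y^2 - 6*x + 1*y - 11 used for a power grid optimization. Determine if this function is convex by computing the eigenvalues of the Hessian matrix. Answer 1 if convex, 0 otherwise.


The Hessian of f(x,y) = 3*x^2 - 6*x*y + 7*y^2 - 6*x + 1*y - 11 is:
H = [[6, -6], [-6, 14]]
Trace = 6 + 14 = 20
Determinant = 6*14 - (-6)^2 = 48
Discriminant = (20)^2 - 4*48 = 208.0
Eigenvalues: lambda_1 = 2.7889, lambda_2 = 17.2111
The function is convex.

1


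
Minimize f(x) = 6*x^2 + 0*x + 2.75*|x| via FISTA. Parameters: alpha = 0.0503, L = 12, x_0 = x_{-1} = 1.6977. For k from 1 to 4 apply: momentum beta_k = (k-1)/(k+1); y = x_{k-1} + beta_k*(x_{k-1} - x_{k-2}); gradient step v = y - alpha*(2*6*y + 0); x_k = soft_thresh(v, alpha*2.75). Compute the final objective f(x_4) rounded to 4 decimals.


FISTA on f(x) = 6*x^2 + 0*x + 2.75*|x|
L = 12, alpha = 0.0503
Iteration 1: beta = 0.0, y = 1.6977 + 0.0*(1.6977 - 1.6977) = 1.6977
  grad(y) = 20.3724, v = y - alpha*grad = 0.673
  prox(v) = soft_thresh(0.673, 0.1383) = 0.5346
Iteration 2: beta = 0.3333, y = 0.5346 + 0.3333*(0.5346 - 1.6977) = 0.147
  grad(y) = 1.7635, v = y - alpha*grad = 0.0583
  prox(v) = soft_thresh(0.0583, 0.1383) = 0.0
Iteration 3: beta = 0.5, y = 0.0 + 0.5*(0.0 - 0.5346) = -0.2673
  grad(y) = -3.2079, v = y - alpha*grad = -0.106
  prox(v) = soft_thresh(-0.106, 0.1383) = 0.0
Iteration 4: beta = 0.6, y = 0.0 + 0.6*(0.0 - 0.0) = 0.0
  grad(y) = 0.0, v = y - alpha*grad = 0.0
  prox(v) = soft_thresh(0.0, 0.1383) = 0.0
f(x_4) = 6*0.0^2 + 0*0.0 + 2.75*|0.0| = 0.0


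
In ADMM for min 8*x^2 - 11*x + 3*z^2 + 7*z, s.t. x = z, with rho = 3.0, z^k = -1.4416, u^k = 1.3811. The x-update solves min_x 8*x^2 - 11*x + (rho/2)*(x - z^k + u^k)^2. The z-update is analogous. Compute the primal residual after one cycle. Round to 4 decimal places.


ADMM iteration with rho = 3.0, z^k = -1.4416, u^k = 1.3811
Step 1: x-update.
Minimize 8*x^2 - 11*x + (3.0/2)*(x + 1.4416 + 1.3811)^2
FOC: (2*8 + 3.0)*x = 11 + 3.0*(-1.4416 - 1.3811)
x^{k+1} = 0.1333
Step 2: z-update.
Minimize 3*z^2 + 7*z + (3.0/2)*(0.1333 - z + 1.3811)^2
FOC: (2*3 + 3.0)*z = -7 + 3.0*(0.1333 + 1.3811)
z^{k+1} = -0.273
Step 3: u-update.
u^{k+1} = 1.3811 + 0.1333 + 0.273 = 1.7873
Step 4: Primal residual = |0.1333 + 0.273| = 0.4062


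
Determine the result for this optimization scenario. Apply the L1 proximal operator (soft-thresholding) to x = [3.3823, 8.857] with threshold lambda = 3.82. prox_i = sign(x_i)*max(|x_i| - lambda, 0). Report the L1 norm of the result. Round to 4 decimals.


Soft-thresholding with lambda = 3.82:
prox(3.3823) = sign(3.3823)*max(|3.3823| - 3.82, 0) = 0.0
prox(8.857) = sign(8.857)*max(|8.857| - 3.82, 0) = 5.037
prox(x) = [0.0, 5.037]
||prox(x)||_1 = 0.0 + 5.037 = 5.037


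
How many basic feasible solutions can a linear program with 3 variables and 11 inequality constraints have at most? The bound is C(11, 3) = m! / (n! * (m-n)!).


Each vertex corresponds to some choice of n active constraints out of m, so the number of vertices is at most C(m, n) = m! / (n!(m-n)!).
m = 11, n = 3
Numerator: 11 * 10 * 9
Denominator: 3! = 6
C(11, 3) = 165


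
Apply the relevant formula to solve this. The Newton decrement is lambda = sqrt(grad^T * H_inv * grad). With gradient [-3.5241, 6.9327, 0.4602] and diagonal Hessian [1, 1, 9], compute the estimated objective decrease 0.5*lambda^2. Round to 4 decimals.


Step 1: H is diagonal, so H^(-1) * g = [-3.5241, 6.9327, 0.0511].
Step 2: g^T H^(-1) g = sum_i g_i^2 / H_ii
  = (-3.5241)^2/1 + (6.9327)^2/1 + (0.4602)^2/9
  = 12.4193 + 48.0623 + 0.0235 = 60.5051
Step 3: Objective decrease = 0.5 * g^T H^(-1) g = 30.2526


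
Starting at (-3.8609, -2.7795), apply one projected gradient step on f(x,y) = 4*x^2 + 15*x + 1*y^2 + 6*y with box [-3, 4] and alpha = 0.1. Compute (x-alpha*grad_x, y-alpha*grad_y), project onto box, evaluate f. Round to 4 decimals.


Step 1: Compute gradient at (-3.8609, -2.7795).
grad_x = 2*4*-3.8609 + 15 = -15.8872
grad_y = 2*1*-2.7795 + 6 = 0.441
Step 2: Gradient step.
x_raw = -3.8609 - 0.1*-15.8872 = -2.2722
y_raw = -2.7795 - 0.1*0.441 = -2.8236
Step 3: Project onto [-3, 4].
x_proj = clip(-2.2722) = -2.2722
y_proj = clip(-2.8236) = -2.8236
Step 4: Evaluate f.
f(-2.2722, -2.8236) = -22.4004


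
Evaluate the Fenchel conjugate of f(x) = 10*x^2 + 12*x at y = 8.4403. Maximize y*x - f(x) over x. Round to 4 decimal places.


f*(y) = sup_x {y*x - a*x^2 - b*x} = sup_x {(y-b)*x - a*x^2}
FOC: (y - b) - 2a*x = 0 => x* = (y - b)/(2a)
x* = (8.4403 - 12)/(2*10) = -0.178
f*(8.4403) = (y-b)^2/(4a) = (8.4403 - 12)^2/(4*10)
= 12.6715/40 = 0.3168


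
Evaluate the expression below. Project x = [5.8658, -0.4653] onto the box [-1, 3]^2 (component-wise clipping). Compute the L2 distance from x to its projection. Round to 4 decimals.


Project each component onto [-1, 3].
clip(5.8658) = 3.0, clip(-0.4653) = -0.4653
Projection = [3.0, -0.4653]
Squared diffs: [8.2128, 0.0]
Distance = sqrt(8.2128) = 2.8658


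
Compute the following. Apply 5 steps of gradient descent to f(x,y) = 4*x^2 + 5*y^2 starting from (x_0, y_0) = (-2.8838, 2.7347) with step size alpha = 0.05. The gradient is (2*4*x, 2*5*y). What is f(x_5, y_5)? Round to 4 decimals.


Gradient descent on f(x,y) = 4*x^2 + 5*y^2.
Starting point: (-2.8838, 2.7347), alpha = 0.05
Step 1: grad_x = 2*4*-2.8838 = -23.0704, grad_y = 2*5*2.7347 = 27.347
  x_1 = -2.8838 - 0.05*-23.0704 = -1.7303
  y_1 = 2.7347 - 0.05*27.347 = 1.3674
Step 2: grad_x = 2*4*-1.7303 = -13.8422, grad_y = 2*5*1.3674 = 13.6735
  x_2 = -1.7303 - 0.05*-13.8422 = -1.0382
  y_2 = 1.3674 - 0.05*13.6735 = 0.6837
Step 3: grad_x = 2*4*-1.0382 = -8.3053, grad_y = 2*5*0.6837 = 6.8368
  x_3 = -1.0382 - 0.05*-8.3053 = -0.6229
  y_3 = 0.6837 - 0.05*6.8368 = 0.3418
Step 4: grad_x = 2*4*-0.6229 = -4.9832, grad_y = 2*5*0.3418 = 3.4184
  x_4 = -0.6229 - 0.05*-4.9832 = -0.3737
  y_4 = 0.3418 - 0.05*3.4184 = 0.1709
Step 5: grad_x = 2*4*-0.3737 = -2.9899, grad_y = 2*5*0.1709 = 1.7092
  x_5 = -0.3737 - 0.05*-2.9899 = -0.2242
  y_5 = 0.1709 - 0.05*1.7092 = 0.0855
f(-0.2242, 0.0855) = 4*(-0.2242)^2 + 5*0.0855^2 = 0.2377


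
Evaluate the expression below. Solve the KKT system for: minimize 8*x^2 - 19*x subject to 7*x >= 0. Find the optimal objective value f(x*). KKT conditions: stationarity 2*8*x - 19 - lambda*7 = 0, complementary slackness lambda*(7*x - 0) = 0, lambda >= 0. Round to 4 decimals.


Step 1: Try lambda = 0 (constraint inactive).
Stationarity: 2*8*x - 19 = 0
x* = 19/(2*8) = 1.1875
Check constraint: 7*1.1875 = 8.3125 >= 0 -- satisfied.
Step 2: Compute optimal value.
f(x*) = 8*1.1875^2 - 19*1.1875 = -11.2813


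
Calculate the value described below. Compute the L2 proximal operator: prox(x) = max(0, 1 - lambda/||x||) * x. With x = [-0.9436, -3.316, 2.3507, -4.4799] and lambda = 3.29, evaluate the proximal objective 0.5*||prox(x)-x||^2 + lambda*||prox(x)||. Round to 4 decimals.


Step 1: Compute ||x||.
||x|| = 6.1222
Step 2: Compute scaling factor.
scale = max(0, 1 - 3.29/6.1222) = 0.4626
Step 3: prox(x) = [-0.4365, -1.534, 1.0875, -2.0725]
||prox(x)|| = 2.8322
Step 4: Proximal objective.
0.5*||prox-x||^2 = 5.4121
lambda*||prox|| = 9.3179
Total = 14.73


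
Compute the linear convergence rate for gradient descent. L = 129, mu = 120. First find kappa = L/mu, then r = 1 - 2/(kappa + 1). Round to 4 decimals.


Step 1: Compute the condition number.
kappa = L/mu = 129/120 = 1.075
Step 2: Compute the convergence rate.
r = 1 - 2/(kappa + 1) = 1 - 2*mu/(L + mu) = (L - mu)/(L + mu) = 9/249 = 0.0361


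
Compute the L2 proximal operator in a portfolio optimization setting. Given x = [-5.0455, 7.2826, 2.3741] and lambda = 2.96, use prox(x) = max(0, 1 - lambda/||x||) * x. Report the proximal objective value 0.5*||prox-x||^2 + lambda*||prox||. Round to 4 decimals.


Step 1: Compute ||x||.
||x|| = 9.1722
Step 2: Compute scaling factor.
scale = max(0, 1 - 2.96/9.1722) = 0.6773
Step 3: prox(x) = [-3.4172, 4.9324, 1.6079]
||prox(x)|| = 6.2122
Step 4: Proximal objective.
0.5*||prox-x||^2 = 4.3808
lambda*||prox|| = 18.3881
Total = 22.769


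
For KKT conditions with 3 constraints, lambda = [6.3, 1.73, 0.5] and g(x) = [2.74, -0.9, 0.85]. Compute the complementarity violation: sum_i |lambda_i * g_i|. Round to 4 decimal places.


KKT complementary slackness check:
lambda_1 * g_1 = 6.3 * 2.74 = 17.262
lambda_2 * g_2 = 1.73 * -0.9 = -1.557
lambda_3 * g_3 = 0.5 * 0.85 = 0.425
Total violation = 17.262 + 1.557 + 0.425 = 19.244


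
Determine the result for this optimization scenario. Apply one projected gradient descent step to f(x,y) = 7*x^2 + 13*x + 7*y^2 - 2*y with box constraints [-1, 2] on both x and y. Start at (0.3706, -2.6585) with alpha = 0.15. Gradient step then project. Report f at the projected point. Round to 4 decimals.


Step 1: Compute gradient at (0.3706, -2.6585).
grad_x = 2*7*0.3706 + 13 = 18.1884
grad_y = 2*7*-2.6585 - 2 = -39.219
Step 2: Gradient step.
x_raw = 0.3706 - 0.15*18.1884 = -2.3577
y_raw = -2.6585 - 0.15*-39.219 = 3.2244
Step 3: Project onto [-1, 2].
x_proj = clip(-2.3577) = -1.0
y_proj = clip(3.2244) = 2.0
Step 4: Evaluate f.
f(-1.0, 2.0) = 18.0


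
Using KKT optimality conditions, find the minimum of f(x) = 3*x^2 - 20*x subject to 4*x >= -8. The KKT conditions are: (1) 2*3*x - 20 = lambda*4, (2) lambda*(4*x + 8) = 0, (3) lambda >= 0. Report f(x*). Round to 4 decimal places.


Step 1: Try lambda = 0 (constraint inactive).
Stationarity: 2*3*x - 20 = 0
x* = 20/(2*3) = 10/3 = 3.3333 (rounded; the exact value 10/3 is used below)
Check constraint: 4*3.3333 = 13.3332 >= -8 -- satisfied.
Step 2: Compute optimal value.
f(x*) = 3*(10/3)^2 - 20*(10/3) = -33.3333


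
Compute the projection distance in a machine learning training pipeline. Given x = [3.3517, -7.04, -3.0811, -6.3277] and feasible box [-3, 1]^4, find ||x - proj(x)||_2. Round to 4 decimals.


Project each component onto [-3, 1].
clip(3.3517) = 1.0, clip(-7.04) = -3.0, clip(-3.0811) = -3.0, clip(-6.3277) = -3.0
Projection = [1.0, -3.0, -3.0, -3.0]
Squared diffs: [5.5305, 16.3216, 0.0066, 11.0736]
Distance = sqrt(32.9323) = 5.7387


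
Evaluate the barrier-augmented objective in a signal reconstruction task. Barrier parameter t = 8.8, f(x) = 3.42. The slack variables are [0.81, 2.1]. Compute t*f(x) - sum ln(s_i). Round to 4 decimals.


Step 1: Compute log-barrier.
ln values: [-0.2107, 0.7419]
phi = -(-0.2107 + 0.7419) = -0.5312
Step 2: Compute augmented objective.
t*f(x) = 8.8*3.42 = 30.096
Total = 30.096 - 0.5312 = 29.5648


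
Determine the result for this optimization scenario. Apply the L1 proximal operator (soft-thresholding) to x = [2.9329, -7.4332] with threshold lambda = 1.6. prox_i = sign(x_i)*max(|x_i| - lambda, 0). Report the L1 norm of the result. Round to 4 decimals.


Soft-thresholding with lambda = 1.6:
prox(2.9329) = sign(2.9329)*max(|2.9329| - 1.6, 0) = 1.3329
prox(-7.4332) = sign(-7.4332)*max(|-7.4332| - 1.6, 0) = -5.8332
prox(x) = [1.3329, -5.8332]
||prox(x)||_1 = 1.3329 + 5.8332 = 7.1661


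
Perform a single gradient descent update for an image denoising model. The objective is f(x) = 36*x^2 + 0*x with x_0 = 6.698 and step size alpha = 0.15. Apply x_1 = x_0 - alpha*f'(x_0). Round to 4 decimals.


We compute the gradient at x_0 and apply the update.
f'(x) = 72*x + 0
f'(6.698) = 72*6.698 + 0 = 482.256
x_1 = 6.698 - 0.15*482.256 = -65.6404


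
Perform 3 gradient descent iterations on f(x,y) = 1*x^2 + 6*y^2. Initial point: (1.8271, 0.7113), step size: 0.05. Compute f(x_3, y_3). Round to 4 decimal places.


Gradient descent on f(x,y) = 1*x^2 + 6*y^2.
Starting point: (1.8271, 0.7113), alpha = 0.05
Step 1: grad_x = 2*1*1.8271 = 3.6542, grad_y = 2*6*0.7113 = 8.5356
  x_1 = 1.8271 - 0.05*3.6542 = 1.6444
  y_1 = 0.7113 - 0.05*8.5356 = 0.2845
Step 2: grad_x = 2*1*1.6444 = 3.2888, grad_y = 2*6*0.2845 = 3.4142
  x_2 = 1.6444 - 0.05*3.2888 = 1.48
  y_2 = 0.2845 - 0.05*3.4142 = 0.1138
Step 3: grad_x = 2*1*1.48 = 2.9599, grad_y = 2*6*0.1138 = 1.3657
  x_3 = 1.48 - 0.05*2.9599 = 1.332
  y_3 = 0.1138 - 0.05*1.3657 = 0.0455
f(1.332, 0.0455) = 1*1.332^2 + 6*0.0455^2 = 1.7865


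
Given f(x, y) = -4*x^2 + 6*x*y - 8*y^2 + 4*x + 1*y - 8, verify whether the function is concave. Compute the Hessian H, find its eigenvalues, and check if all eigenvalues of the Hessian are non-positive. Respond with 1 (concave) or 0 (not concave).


The Hessian of f(x,y) = -4*x^2 + 6*x*y - 8*y^2 + 4*x + 1*y - 8 is:
H = [[-8, 6], [6, -16]]
Trace = -8 - 16 = -24
Determinant = -8*-16 - (6)^2 = 92
Discriminant = (-24)^2 - 4*92 = 208.0
Eigenvalues: lambda_1 = -19.2111, lambda_2 = -4.7889
The function is concave.

1


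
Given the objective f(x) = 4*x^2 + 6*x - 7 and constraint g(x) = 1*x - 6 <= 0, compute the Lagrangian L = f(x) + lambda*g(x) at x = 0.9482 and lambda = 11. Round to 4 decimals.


Step 1: Evaluate f(x).
f(0.9482) = 4*0.9482^2 + 6*0.9482 - 7 = 2.2855
Step 2: Evaluate g(x).
g(0.9482) = 1*0.9482 - 6 = -5.0518
Step 3: Compute Lagrangian.
L = 2.2855 + 11*-5.0518 = -53.2843


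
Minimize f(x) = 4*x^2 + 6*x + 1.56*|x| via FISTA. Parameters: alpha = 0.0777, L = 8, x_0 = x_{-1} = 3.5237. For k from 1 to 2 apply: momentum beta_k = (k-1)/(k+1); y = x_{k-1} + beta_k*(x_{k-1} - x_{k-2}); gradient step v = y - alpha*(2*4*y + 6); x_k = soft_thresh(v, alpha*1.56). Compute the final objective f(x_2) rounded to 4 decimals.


FISTA on f(x) = 4*x^2 + 6*x + 1.56*|x|
L = 8, alpha = 0.0777
Iteration 1: beta = 0.0, y = 3.5237 + 0.0*(3.5237 - 3.5237) = 3.5237
  grad(y) = 34.1896, v = y - alpha*grad = 0.8672
  prox(v) = soft_thresh(0.8672, 0.1212) = 0.746
Iteration 2: beta = 0.3333, y = 0.746 + 0.3333*(0.746 - 3.5237) = -0.18
  grad(y) = 4.5603, v = y - alpha*grad = -0.5343
  prox(v) = soft_thresh(-0.5343, 0.1212) = -0.4131
f(x_2) = 4*(-0.4131)^2 + 6*(-0.4131) + 1.56*|-0.4131| = -1.1515


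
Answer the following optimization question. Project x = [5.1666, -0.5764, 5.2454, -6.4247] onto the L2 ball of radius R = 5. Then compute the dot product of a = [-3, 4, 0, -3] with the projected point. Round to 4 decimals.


Step 1: Compute ||x|| (intermediates to 6 decimals).
||x|| = sqrt(5.1666^2 + (-0.5764)^2 + 5.2454^2 + (-6.4247)^2) = 9.788615
Step 2: Project.
Since ||x|| > R, scale = R/||x|| = 5/9.788615 = 0.510797, proj(x) = scale * x
proj(x) = [2.639084, -0.294423, 2.679335, -3.281717]
Step 3: Dot product.
a^T * proj(x) = -3*2.639084 + 4*(-0.294423) + 0*2.679335 - 3*(-3.281717) = 0.7502


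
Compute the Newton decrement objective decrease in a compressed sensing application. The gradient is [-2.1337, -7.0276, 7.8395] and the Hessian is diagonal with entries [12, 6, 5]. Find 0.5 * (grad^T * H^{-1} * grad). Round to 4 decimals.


Step 1: H is diagonal, so H^(-1) * g = [-0.1778, -1.1713, 1.5679].
Step 2: g^T H^(-1) g = sum_i g_i^2 / H_ii
  = (-2.1337)^2/12 + (-7.0276)^2/6 + (7.8395)^2/5
  = 0.3794 + 8.2312 + 12.2916 = 20.9021
Step 3: Objective decrease = 0.5 * g^T H^(-1) g = 10.4511


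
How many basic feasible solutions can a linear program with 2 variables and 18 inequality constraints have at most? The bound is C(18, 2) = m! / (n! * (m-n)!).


Each vertex corresponds to some choice of n active constraints out of m, so the number of vertices is at most C(m, n) = m! / (n!(m-n)!).
m = 18, n = 2
Numerator: 18 * 17
Denominator: 2! = 2
C(18, 2) = 153


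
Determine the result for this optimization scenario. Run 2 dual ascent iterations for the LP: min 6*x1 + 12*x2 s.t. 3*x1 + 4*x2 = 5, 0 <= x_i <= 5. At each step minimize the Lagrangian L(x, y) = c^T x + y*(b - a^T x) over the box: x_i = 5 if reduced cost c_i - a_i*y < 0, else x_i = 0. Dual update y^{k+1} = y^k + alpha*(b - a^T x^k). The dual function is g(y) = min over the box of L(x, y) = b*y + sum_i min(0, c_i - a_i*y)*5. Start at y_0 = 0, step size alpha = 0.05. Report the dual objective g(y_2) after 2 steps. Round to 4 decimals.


Dual ascent for LP: min 6*x1 + 12*x2, 3*x1 + 4*x2 = 5, 0 <= x_i <= 5
Step 1: y^k = 0.0, reduced costs: (6.0, 12.0)
  x^k = (0.0, 0.0), subgradient = b - a^T x = 5.0
  y^{k+1} = 0.0 + 0.05*5.0 = 0.25
Step 2: y^k = 0.25, reduced costs: (5.25, 11.0)
  x^k = (0.0, 0.0), subgradient = b - a^T x = 5.0
  y^{k+1} = 0.25 + 0.05*5.0 = 0.5
Dual objective at y_2 = 0.5: reduced costs (4.5, 10.0), box minimizer x = (0.0, 0.0)
g(y_2) = b*y + (c1 - a1*y)*x1 + (c2 - a2*y)*x2 = 5*0.5 + 4.5*0.0 + 10.0*0.0 = 2.5 + 0.0 + 0.0 = 2.5


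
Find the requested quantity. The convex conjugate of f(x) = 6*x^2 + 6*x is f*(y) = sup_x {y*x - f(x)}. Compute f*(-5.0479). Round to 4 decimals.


f*(y) = sup_x {y*x - a*x^2 - b*x} = sup_x {(y-b)*x - a*x^2}
FOC: (y - b) - 2a*x = 0 => x* = (y - b)/(2a)
x* = (-5.0479 - 6)/(2*6) = -0.9207
f*(-5.0479) = (y-b)^2/(4a) = (-5.0479 - 6)^2/(4*6)
= 122.0561/24 = 5.0857


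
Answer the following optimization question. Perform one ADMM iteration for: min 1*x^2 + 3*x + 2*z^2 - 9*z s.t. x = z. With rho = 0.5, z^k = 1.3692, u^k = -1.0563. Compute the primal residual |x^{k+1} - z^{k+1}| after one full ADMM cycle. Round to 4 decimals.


ADMM iteration with rho = 0.5, z^k = 1.3692, u^k = -1.0563
Step 1: x-update.
Minimize 1*x^2 + 3*x + (0.5/2)*(x - 1.3692 - 1.0563)^2
FOC: (2*1 + 0.5)*x = -3 + 0.5*(1.3692 + 1.0563)
x^{k+1} = -0.7149
Step 2: z-update.
Minimize 2*z^2 - 9*z + (0.5/2)*(-0.7149 - z - 1.0563)^2
FOC: (2*2 + 0.5)*z = 9 + 0.5*(-0.7149 - 1.0563)
z^{k+1} = 1.8032
Step 3: u-update.
u^{k+1} = -1.0563 - 0.7149 - 1.8032 = -3.5744
Step 4: Primal residual = |-0.7149 - 1.8032| = 2.5181


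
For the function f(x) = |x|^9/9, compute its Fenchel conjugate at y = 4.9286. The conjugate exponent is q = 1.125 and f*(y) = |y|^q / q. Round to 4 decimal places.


The conjugate exponent q satisfies 1/p + 1/q = 1.
p = 9, so q = 9/(9 - 1) = 1.125
|y|^q = 4.9286^1.125 = 6.0161
f*(4.9286) = 6.0161 / 1.125 = 5.3476


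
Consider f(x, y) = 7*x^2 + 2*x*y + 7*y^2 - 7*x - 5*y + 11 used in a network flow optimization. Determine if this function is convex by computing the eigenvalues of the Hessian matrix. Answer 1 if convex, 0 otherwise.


The Hessian of f(x,y) = 7*x^2 + 2*x*y + 7*y^2 - 7*x - 5*y + 11 is:
H = [[14, 2], [2, 14]]
Trace = 14 + 14 = 28
Determinant = 14*14 - (2)^2 = 192
Discriminant = (28)^2 - 4*192 = 16.0
Eigenvalues: lambda_1 = 12.0, lambda_2 = 16.0
The function is convex.

1


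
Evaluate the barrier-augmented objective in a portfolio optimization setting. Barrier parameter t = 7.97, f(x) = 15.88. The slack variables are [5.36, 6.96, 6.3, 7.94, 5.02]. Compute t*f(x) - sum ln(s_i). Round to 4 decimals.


Step 1: Compute log-barrier.
ln values: [1.679, 1.9402, 1.8405, 2.0719, 1.6134]
phi = -(1.679 + 1.9402 + 1.8405 + 2.0719 + 1.6134) = -9.145
Step 2: Compute augmented objective.
t*f(x) = 7.97*15.88 = 126.5636
Total = 126.5636 - 9.145 = 117.4186


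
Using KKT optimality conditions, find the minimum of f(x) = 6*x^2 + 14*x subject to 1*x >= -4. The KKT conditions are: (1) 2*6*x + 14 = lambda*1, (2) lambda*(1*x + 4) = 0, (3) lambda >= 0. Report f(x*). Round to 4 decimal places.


Step 1: Try lambda = 0 (constraint inactive).
Stationarity: 2*6*x + 14 = 0
x* = -14/(2*6) = -7/6 = -1.1667 (rounded; the exact value -7/6 is used below)
Check constraint: 1*-1.1667 = -1.1667 >= -4 -- satisfied.
Step 2: Compute optimal value.
f(x*) = 6*(-7/6)^2 + 14*(-7/6) = -8.1667


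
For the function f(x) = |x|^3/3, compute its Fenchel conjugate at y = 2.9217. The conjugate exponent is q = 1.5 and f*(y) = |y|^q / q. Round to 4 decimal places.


The conjugate exponent q satisfies 1/p + 1/q = 1.
p = 3, so q = 3/(3 - 1) = 1.5
|y|^q = 2.9217^1.5 = 4.9941
f*(2.9217) = 4.9941 / 1.5 = 3.3294


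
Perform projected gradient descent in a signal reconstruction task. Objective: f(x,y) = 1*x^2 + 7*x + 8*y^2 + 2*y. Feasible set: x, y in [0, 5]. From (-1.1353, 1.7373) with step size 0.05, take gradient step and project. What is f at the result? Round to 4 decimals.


Step 1: Compute gradient at (-1.1353, 1.7373).
grad_x = 2*1*-1.1353 + 7 = 4.7294
grad_y = 2*8*1.7373 + 2 = 29.7968
Step 2: Gradient step.
x_raw = -1.1353 - 0.05*4.7294 = -1.3718
y_raw = 1.7373 - 0.05*29.7968 = 0.2475
Step 3: Project onto [0, 5].
x_proj = clip(-1.3718) = 0.0
y_proj = clip(0.2475) = 0.2475
Step 4: Evaluate f.
f(0.0, 0.2475) = 0.9848


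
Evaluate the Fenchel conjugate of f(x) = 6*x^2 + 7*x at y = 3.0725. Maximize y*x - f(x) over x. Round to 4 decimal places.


f*(y) = sup_x {y*x - a*x^2 - b*x} = sup_x {(y-b)*x - a*x^2}
FOC: (y - b) - 2a*x = 0 => x* = (y - b)/(2a)
x* = (3.0725 - 7)/(2*6) = -0.3273
f*(3.0725) = (y-b)^2/(4a) = (3.0725 - 7)^2/(4*6)
= 15.4253/24 = 0.6427


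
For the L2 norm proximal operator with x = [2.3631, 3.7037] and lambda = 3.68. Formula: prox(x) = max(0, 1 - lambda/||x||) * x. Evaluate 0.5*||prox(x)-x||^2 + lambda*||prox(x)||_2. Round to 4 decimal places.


Step 1: Compute ||x||.
||x|| = 4.3934
Step 2: Compute scaling factor.
scale = max(0, 1 - 3.68/4.3934) = 0.1624
Step 3: prox(x) = [0.3837, 0.6014]
||prox(x)|| = 0.7134
Step 4: Proximal objective.
0.5*||prox-x||^2 = 6.7712
lambda*||prox|| = 2.6253
Total = 9.3964


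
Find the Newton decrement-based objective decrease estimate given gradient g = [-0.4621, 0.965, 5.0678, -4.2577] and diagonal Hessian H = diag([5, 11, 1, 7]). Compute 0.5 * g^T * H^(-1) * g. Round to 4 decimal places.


Step 1: H is diagonal, so H^(-1) * g = [-0.0924, 0.0877, 5.0678, -0.6082].
Step 2: g^T H^(-1) g = sum_i g_i^2 / H_ii
  = (-0.4621)^2/5 + (0.965)^2/11 + (5.0678)^2/1 + (-4.2577)^2/7
  = 0.0427 + 0.0847 + 25.6826 + 2.5897 = 28.3997
Step 3: Objective decrease = 0.5 * g^T H^(-1) g = 14.1998


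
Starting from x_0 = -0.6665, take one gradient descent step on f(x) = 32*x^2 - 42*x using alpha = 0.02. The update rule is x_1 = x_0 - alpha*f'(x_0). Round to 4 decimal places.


We compute the gradient at x_0 and apply the update.
f'(x) = 64*x - 42
f'(-0.6665) = 64*-0.6665 - 42 = -84.656
x_1 = -0.6665 - 0.02*-84.656 = 1.0266


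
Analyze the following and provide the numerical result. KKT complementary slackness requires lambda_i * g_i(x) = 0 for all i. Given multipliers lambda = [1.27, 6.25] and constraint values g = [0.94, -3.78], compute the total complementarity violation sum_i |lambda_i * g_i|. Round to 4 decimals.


KKT complementary slackness check:
lambda_1 * g_1 = 1.27 * 0.94 = 1.1938
lambda_2 * g_2 = 6.25 * -3.78 = -23.625
Total violation = 1.1938 + 23.625 = 24.8188


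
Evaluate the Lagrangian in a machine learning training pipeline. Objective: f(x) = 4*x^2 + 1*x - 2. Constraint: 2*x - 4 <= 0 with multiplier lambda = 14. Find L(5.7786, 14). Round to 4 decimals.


Step 1: Evaluate f(x).
f(5.7786) = 4*5.7786^2 + 1*5.7786 - 2 = 137.3475
Step 2: Evaluate g(x).
g(5.7786) = 2*5.7786 - 4 = 7.5572
Step 3: Compute Lagrangian.
L = 137.3475 + 14*7.5572 = 243.1483


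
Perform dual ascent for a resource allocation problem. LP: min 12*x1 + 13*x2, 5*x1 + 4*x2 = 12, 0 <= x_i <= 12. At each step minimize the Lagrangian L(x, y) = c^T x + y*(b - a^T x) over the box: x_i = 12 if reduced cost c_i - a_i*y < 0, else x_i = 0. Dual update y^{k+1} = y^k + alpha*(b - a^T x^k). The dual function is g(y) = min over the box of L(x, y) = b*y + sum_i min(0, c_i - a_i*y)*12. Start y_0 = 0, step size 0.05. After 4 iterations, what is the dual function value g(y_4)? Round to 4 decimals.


Dual ascent for LP: min 12*x1 + 13*x2, 5*x1 + 4*x2 = 12, 0 <= x_i <= 12
Step 1: y^k = 0.0, reduced costs: (12.0, 13.0)
  x^k = (0.0, 0.0), subgradient = b - a^T x = 12.0
  y^{k+1} = 0.0 + 0.05*12.0 = 0.6
Step 2: y^k = 0.6, reduced costs: (9.0, 10.6)
  x^k = (0.0, 0.0), subgradient = b - a^T x = 12.0
  y^{k+1} = 0.6 + 0.05*12.0 = 1.2
Step 3: y^k = 1.2, reduced costs: (6.0, 8.2)
  x^k = (0.0, 0.0), subgradient = b - a^T x = 12.0
  y^{k+1} = 1.2 + 0.05*12.0 = 1.8
Step 4: y^k = 1.8, reduced costs: (3.0, 5.8)
  x^k = (0.0, 0.0), subgradient = b - a^T x = 12.0
  y^{k+1} = 1.8 + 0.05*12.0 = 2.4
Dual objective at y_4 = 2.4: reduced costs (0.0, 3.4), box minimizer x = (0.0, 0.0)
g(y_4) = b*y + (c1 - a1*y)*x1 + (c2 - a2*y)*x2 = 12*2.4 + 0.0*0.0 + 3.4*0.0 = 28.8 + 0.0 + 0.0 = 28.8


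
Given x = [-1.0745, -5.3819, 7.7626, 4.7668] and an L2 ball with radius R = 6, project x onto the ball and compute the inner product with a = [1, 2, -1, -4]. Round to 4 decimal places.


Step 1: Compute ||x|| (intermediates to 6 decimals).
||x|| = sqrt((-1.0745)^2 + (-5.3819)^2 + 7.7626^2 + 4.7668^2) = 10.634836
Step 2: Project.
Since ||x|| > R, scale = R/||x|| = 6/10.634836 = 0.564184, proj(x) = scale * x
proj(x) = [-0.606216, -3.036382, 4.379535, 2.689352]
Step 3: Dot product.
a^T * proj(x) = 1*(-0.606216) + 2*(-3.036382) - 1*4.379535 - 4*2.689352 = -21.8159


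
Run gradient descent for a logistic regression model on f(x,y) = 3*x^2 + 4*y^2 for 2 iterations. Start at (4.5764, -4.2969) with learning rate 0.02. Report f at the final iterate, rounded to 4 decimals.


Gradient descent on f(x,y) = 3*x^2 + 4*y^2.
Starting point: (4.5764, -4.2969), alpha = 0.02
Step 1: grad_x = 2*3*4.5764 = 27.4584, grad_y = 2*4*-4.2969 = -34.3752
  x_1 = 4.5764 - 0.02*27.4584 = 4.0272
  y_1 = -4.2969 - 0.02*-34.3752 = -3.6094
Step 2: grad_x = 2*3*4.0272 = 24.1634, grad_y = 2*4*-3.6094 = -28.8752
  x_2 = 4.0272 - 0.02*24.1634 = 3.544
  y_2 = -3.6094 - 0.02*-28.8752 = -3.0319
f(3.544, -3.0319) = 3*3.544^2 + 4*(-3.0319)^2 = 74.4485


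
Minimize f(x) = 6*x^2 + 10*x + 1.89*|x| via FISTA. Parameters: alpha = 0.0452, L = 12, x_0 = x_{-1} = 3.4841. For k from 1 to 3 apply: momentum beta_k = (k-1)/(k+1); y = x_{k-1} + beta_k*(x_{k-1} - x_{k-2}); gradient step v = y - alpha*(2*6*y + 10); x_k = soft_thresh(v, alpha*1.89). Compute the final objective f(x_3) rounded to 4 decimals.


FISTA on f(x) = 6*x^2 + 10*x + 1.89*|x|
L = 12, alpha = 0.0452
Iteration 1: beta = 0.0, y = 3.4841 + 0.0*(3.4841 - 3.4841) = 3.4841
  grad(y) = 51.8092, v = y - alpha*grad = 1.1423
  prox(v) = soft_thresh(1.1423, 0.0854) = 1.0569
Iteration 2: beta = 0.3333, y = 1.0569 + 0.3333*(1.0569 - 3.4841) = 0.2478
  grad(y) = 12.9739, v = y - alpha*grad = -0.3386
  prox(v) = soft_thresh(-0.3386, 0.0854) = -0.2532
Iteration 3: beta = 0.5, y = -0.2532 + 0.5*(-0.2532 - 1.0569) = -0.9082
  grad(y) = -0.8984, v = y - alpha*grad = -0.8676
  prox(v) = soft_thresh(-0.8676, 0.0854) = -0.7822
f(x_3) = 6*(-0.7822)^2 + 10*(-0.7822) + 1.89*|-0.7822| = -2.6727


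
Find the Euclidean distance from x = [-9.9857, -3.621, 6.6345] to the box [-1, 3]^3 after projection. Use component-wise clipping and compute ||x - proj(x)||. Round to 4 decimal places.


Project each component onto [-1, 3].
clip(-9.9857) = -1.0, clip(-3.621) = -1.0, clip(6.6345) = 3.0
Projection = [-1.0, -1.0, 3.0]
Squared diffs: [80.7428, 6.8696, 13.2096]
Distance = sqrt(100.822) = 10.041


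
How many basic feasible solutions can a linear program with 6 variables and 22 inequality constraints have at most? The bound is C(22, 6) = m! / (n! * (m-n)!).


Each vertex corresponds to some choice of n active constraints out of m, so the number of vertices is at most C(m, n) = m! / (n!(m-n)!).
m = 22, n = 6
Numerator: 22 * 21 * 20 * 19 * 18 * 17
Denominator: 6! = 720
C(22, 6) = 74613


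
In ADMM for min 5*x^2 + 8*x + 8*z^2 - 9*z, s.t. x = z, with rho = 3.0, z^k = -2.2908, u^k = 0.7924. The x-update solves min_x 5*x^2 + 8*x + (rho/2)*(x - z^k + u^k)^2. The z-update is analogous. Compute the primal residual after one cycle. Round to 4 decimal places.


ADMM iteration with rho = 3.0, z^k = -2.2908, u^k = 0.7924
Step 1: x-update.
Minimize 5*x^2 + 8*x + (3.0/2)*(x + 2.2908 + 0.7924)^2
FOC: (2*5 + 3.0)*x = -8 + 3.0*(-2.2908 - 0.7924)
x^{k+1} = -1.3269
Step 2: z-update.
Minimize 8*z^2 - 9*z + (3.0/2)*(-1.3269 - z + 0.7924)^2
FOC: (2*8 + 3.0)*z = 9 + 3.0*(-1.3269 + 0.7924)
z^{k+1} = 0.3893
Step 3: u-update.
u^{k+1} = 0.7924 - 1.3269 - 0.3893 = -0.9238
Step 4: Primal residual = |-1.3269 - 0.3893| = 1.7162


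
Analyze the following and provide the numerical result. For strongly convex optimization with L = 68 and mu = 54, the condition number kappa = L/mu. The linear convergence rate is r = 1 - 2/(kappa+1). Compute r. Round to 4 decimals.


Step 1: Compute the condition number.
kappa = L/mu = 68/54 = 1.2593
Step 2: Compute the convergence rate.
r = 1 - 2/(kappa + 1) = 1 - 2*mu/(L + mu) = (L - mu)/(L + mu) = 14/122 = 0.1148


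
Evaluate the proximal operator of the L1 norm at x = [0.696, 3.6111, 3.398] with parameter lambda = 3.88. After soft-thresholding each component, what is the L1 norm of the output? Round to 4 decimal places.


Soft-thresholding with lambda = 3.88:
prox(0.696) = sign(0.696)*max(|0.696| - 3.88, 0) = 0.0
prox(3.6111) = sign(3.6111)*max(|3.6111| - 3.88, 0) = 0.0
prox(3.398) = sign(3.398)*max(|3.398| - 3.88, 0) = 0.0
prox(x) = [0.0, 0.0, 0.0]
||prox(x)||_1 = 0.0 + 0.0 + 0.0 = 0.0


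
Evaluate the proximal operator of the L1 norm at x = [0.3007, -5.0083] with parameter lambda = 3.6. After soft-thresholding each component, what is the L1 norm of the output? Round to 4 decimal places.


Soft-thresholding with lambda = 3.6:
prox(0.3007) = sign(0.3007)*max(|0.3007| - 3.6, 0) = 0.0
prox(-5.0083) = sign(-5.0083)*max(|-5.0083| - 3.6, 0) = -1.4083
prox(x) = [0.0, -1.4083]
||prox(x)||_1 = 0.0 + 1.4083 = 1.4083


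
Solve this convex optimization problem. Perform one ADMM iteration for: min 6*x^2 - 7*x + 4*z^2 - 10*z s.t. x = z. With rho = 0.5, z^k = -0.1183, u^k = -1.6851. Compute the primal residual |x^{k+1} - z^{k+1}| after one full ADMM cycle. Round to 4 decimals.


ADMM iteration with rho = 0.5, z^k = -0.1183, u^k = -1.6851
Step 1: x-update.
Minimize 6*x^2 - 7*x + (0.5/2)*(x + 0.1183 - 1.6851)^2
FOC: (2*6 + 0.5)*x = 7 + 0.5*(-0.1183 + 1.6851)
x^{k+1} = 0.6227
Step 2: z-update.
Minimize 4*z^2 - 10*z + (0.5/2)*(0.6227 - z - 1.6851)^2
FOC: (2*4 + 0.5)*z = 10 + 0.5*(0.6227 - 1.6851)
z^{k+1} = 1.114
Step 3: u-update.
u^{k+1} = -1.6851 + 0.6227 - 1.114 = -2.1764
Step 4: Primal residual = |0.6227 - 1.114| = 0.4913


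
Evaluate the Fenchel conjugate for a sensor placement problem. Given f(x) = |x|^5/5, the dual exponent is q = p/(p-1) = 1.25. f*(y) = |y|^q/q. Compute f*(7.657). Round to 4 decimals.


The conjugate exponent q satisfies 1/p + 1/q = 1.
p = 5, so q = 5/(5 - 1) = 1.25
|y|^q = 7.657^1.25 = 12.7372
f*(7.657) = 12.7372 / 1.25 = 10.1897


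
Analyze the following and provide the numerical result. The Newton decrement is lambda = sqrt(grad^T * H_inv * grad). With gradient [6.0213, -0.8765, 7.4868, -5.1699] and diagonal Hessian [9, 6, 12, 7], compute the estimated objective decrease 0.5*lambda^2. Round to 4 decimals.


Step 1: H is diagonal, so H^(-1) * g = [0.669, -0.1461, 0.6239, -0.7386].
Step 2: g^T H^(-1) g = sum_i g_i^2 / H_ii
  = (6.0213)^2/9 + (-0.8765)^2/6 + (7.4868)^2/12 + (-5.1699)^2/7
  = 4.0285 + 0.128 + 4.671 + 3.8183 = 12.6458
Step 3: Objective decrease = 0.5 * g^T H^(-1) g = 6.3229


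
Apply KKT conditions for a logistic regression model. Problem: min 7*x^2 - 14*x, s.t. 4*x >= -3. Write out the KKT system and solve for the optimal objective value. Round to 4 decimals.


Step 1: Try lambda = 0 (constraint inactive).
Stationarity: 2*7*x - 14 = 0
x* = 14/(2*7) = 1.0
Check constraint: 4*1.0 = 4.0 >= -3 -- satisfied.
Step 2: Compute optimal value.
f(x*) = 7*1.0^2 - 14*1.0 = -7.0


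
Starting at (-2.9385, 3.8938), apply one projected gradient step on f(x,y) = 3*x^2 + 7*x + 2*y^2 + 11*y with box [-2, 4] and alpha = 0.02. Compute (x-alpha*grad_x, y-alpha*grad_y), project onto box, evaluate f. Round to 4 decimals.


Step 1: Compute gradient at (-2.9385, 3.8938).
grad_x = 2*3*-2.9385 + 7 = -10.631
grad_y = 2*2*3.8938 + 11 = 26.5752
Step 2: Gradient step.
x_raw = -2.9385 - 0.02*-10.631 = -2.7259
y_raw = 3.8938 - 0.02*26.5752 = 3.3623
Step 3: Project onto [-2, 4].
x_proj = clip(-2.7259) = -2.0
y_proj = clip(3.3623) = 3.3623
Step 4: Evaluate f.
f(-2.0, 3.3623) = 57.5953


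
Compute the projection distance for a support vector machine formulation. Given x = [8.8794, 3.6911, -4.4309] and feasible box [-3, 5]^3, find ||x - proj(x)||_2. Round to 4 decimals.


Project each component onto [-3, 5].
clip(8.8794) = 5.0, clip(3.6911) = 3.6911, clip(-4.4309) = -3.0
Projection = [5.0, 3.6911, -3.0]
Squared diffs: [15.0497, 0.0, 2.0475]
Distance = sqrt(17.0972) = 4.1349


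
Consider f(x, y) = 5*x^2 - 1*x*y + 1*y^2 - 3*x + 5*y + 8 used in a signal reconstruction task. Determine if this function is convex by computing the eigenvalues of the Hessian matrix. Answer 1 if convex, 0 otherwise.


The Hessian of f(x,y) = 5*x^2 - 1*x*y + 1*y^2 - 3*x + 5*y + 8 is:
H = [[10, -1], [-1, 2]]
Trace = 10 + 2 = 12
Determinant = 10*2 - (-1)^2 = 19
Discriminant = (12)^2 - 4*19 = 68.0
Eigenvalues: lambda_1 = 1.8769, lambda_2 = 10.1231
The function is convex.

1


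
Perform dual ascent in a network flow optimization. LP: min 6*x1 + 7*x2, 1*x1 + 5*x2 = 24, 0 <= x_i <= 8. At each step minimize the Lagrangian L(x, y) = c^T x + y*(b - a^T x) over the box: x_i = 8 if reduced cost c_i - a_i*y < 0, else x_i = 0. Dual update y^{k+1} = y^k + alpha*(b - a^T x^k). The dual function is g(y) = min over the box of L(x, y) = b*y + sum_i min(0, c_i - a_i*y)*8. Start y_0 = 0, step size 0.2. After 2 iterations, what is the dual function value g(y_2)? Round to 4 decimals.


Dual ascent for LP: min 6*x1 + 7*x2, 1*x1 + 5*x2 = 24, 0 <= x_i <= 8
Step 1: y^k = 0.0, reduced costs: (6.0, 7.0)
  x^k = (0.0, 0.0), subgradient = b - a^T x = 24.0
  y^{k+1} = 0.0 + 0.2*24.0 = 4.8
Step 2: y^k = 4.8, reduced costs: (1.2, -17.0)
  x^k = (0.0, 8.0), subgradient = b - a^T x = -16.0
  y^{k+1} = 4.8 + 0.2*-16.0 = 1.6
Dual objective at y_2 = 1.6: reduced costs (4.4, -1.0), box minimizer x = (0.0, 8.0)
g(y_2) = b*y + (c1 - a1*y)*x1 + (c2 - a2*y)*x2 = 24*1.6 + 4.4*0.0 + (-1.0)*8.0 = 38.4 + 0.0 - 8.0 = 30.4


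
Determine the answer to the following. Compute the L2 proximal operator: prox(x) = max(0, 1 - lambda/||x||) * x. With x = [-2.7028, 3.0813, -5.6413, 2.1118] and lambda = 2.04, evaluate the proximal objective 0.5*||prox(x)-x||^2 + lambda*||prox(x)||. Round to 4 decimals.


Step 1: Compute ||x||.
||x|| = 7.2858
Step 2: Compute scaling factor.
scale = max(0, 1 - 2.04/7.2858) = 0.72
Step 3: prox(x) = [-1.946, 2.2186, -4.0618, 1.5205]
||prox(x)|| = 5.2458
Step 4: Proximal objective.
0.5*||prox-x||^2 = 2.0808
lambda*||prox|| = 10.7014
Total = 12.7823


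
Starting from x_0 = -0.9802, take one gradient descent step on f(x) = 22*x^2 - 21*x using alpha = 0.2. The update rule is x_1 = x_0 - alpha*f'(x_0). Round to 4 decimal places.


We compute the gradient at x_0 and apply the update.
f'(x) = 44*x - 21
f'(-0.9802) = 44*-0.9802 - 21 = -64.1288
x_1 = -0.9802 - 0.2*-64.1288 = 11.8456


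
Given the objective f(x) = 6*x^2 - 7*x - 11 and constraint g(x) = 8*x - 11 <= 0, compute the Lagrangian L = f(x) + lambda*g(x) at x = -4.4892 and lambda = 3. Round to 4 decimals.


Step 1: Evaluate f(x).
f(-4.4892) = 6*(-4.4892)^2 - 7*(-4.4892) - 11 = 141.3419
Step 2: Evaluate g(x).
g(-4.4892) = 8*-4.4892 - 11 = -46.9136
Step 3: Compute Lagrangian.
L = 141.3419 + 3*-46.9136 = 0.6011
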